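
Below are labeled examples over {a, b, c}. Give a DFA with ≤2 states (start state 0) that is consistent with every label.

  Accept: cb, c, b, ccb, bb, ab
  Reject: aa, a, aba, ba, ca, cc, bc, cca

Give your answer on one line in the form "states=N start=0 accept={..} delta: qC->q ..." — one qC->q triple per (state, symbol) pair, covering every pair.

Fold the examples into a partial DFA from state 0: repeatedly fix the first undefined (state, symbol) met by the shortest-then-alphabetical prefix, trying targets in increasing order and rejecting any under which an Accept and a Reject string meet in one state with the same remainder; add a state when all current targets are rejected. Accepting states are where Accept strings end.
a: 0a undefined. 0a->0: ok.
b: 0b undefined. 0b->0: no, c/bc meet in 0 with "c" left. Open state 1: 0b->1.
c: 0c undefined. 0c->0: no, c/aa meet in 0. 0c->1: ok.
ba: 1a undefined. 1a->0: ok.
bb: 1b undefined. 1b->0: no, cb/aa meet in 0. 1b->1: ok.
bc: 1c undefined. 1c->0: ok.
All examples now run through 2 states with every (state, symbol) defined. Accept strings end in {1}, Reject strings end in {0}; accept={1}.

states=2 start=0 accept={1} delta: 0a->0 0b->1 0c->1 1a->0 1b->1 1c->0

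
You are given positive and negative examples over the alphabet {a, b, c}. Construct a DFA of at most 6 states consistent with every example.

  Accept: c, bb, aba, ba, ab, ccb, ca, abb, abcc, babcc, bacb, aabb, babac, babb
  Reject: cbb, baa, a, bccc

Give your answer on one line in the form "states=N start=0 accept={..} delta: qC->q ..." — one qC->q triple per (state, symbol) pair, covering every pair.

Fold the examples into a partial DFA from state 0: repeatedly fix the first undefined (state, symbol) met by the shortest-then-alphabetical prefix, trying targets in increasing order and rejecting any under which an Accept and a Reject string meet in one state with the same remainder; add a state when all current targets are rejected. Accepting states are where Accept strings end.
a: 0a undefined. 0a->0: ok.
b: 0b undefined. 0b->0: no, bb/baa meet in 0. Open state 1: 0b->1.
c: 0c undefined. 0c->0: no, c/a meet in 0. 0c->1: ok.
ba: 1a undefined. 1a->0: no, aba/baa meet in 0. 1a->1: no, c/baa meet in 1. Open state 2: 1a->2.
bb: 1b undefined. 1b->0: no, c/cbb meet in 1. 1b->1: no, c/cbb meet in 1. 1b->2: ok.
bc: 1c undefined. 1c->0: ok.
baa: 2a undefined. 2a->0: ok.
bab: 2b undefined. 2b->0: no, babcc/cbb meet in 0. 2b->1: no, c/cbb meet in 1. 2b->2: no, bb/cbb meet in 2. Open state 3: 2b->3.
bac: 2c undefined. 2c->0: ok.
baba: 3a undefined. 3a->0: ok.
babb: 3b undefined. 3b->0: no, babb/baa meet in 0. 3b->1: ok.
babc: 3c undefined. 3c->0: ok.
All examples now run through 4 states with every (state, symbol) defined. Accept strings end in {1,2}, Reject strings end in {0,3}; accept={1,2}.

states=4 start=0 accept={1,2} delta: 0a->0 0b->1 0c->1 1a->2 1b->2 1c->0 2a->0 2b->3 2c->0 3a->0 3b->1 3c->0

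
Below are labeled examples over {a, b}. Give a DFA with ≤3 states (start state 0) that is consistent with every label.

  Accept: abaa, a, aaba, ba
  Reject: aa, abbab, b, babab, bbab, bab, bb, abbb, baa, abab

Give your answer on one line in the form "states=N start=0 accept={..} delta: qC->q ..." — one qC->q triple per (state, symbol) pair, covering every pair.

states=3 start=0 accept={1} delta: 0a->1 0b->0 1a->0 1b->2 2a->0 2b->0

Grow the machine one transition at a time. Run the examples from 0; the earliest place one falls off (shortest prefix, ties alphabetical) gets sent to the lowest-numbered state that keeps every Accept/Reject pair distinguishable — a pair clashes when both reach the same state with identical unread suffix — and to a fresh state only if none does.
a: 0a undefined. 0a->0: no, abaa/baa meet in 0 with "baa" left. Open state 1: 0a->1.
b: 0b undefined. 0b->0: ok.
aa: 1a undefined. 1a->0: ok.
ab: 1b undefined. 1b->0: no, abaa/aa meet in 0. 1b->1: no, abaa/bbab meet in 1. Open state 2: 1b->2.
aba: 2a undefined. 2a->0: ok.
abb: 2b undefined. 2b->0: ok.
All examples now run through 3 states with every (state, symbol) defined. Accept strings end in {1}, Reject strings end in {0,2}; accept={1}.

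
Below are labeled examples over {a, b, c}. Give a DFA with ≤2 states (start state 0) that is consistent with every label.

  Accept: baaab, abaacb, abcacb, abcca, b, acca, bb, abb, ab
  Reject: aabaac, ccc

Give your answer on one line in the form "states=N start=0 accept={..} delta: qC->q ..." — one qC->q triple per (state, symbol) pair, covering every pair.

State merging on the prefix tree: take the shortest (then alphabetical) example prefix whose next move is undefined and point that move at state 0, else 1, else 2, ...; a target is out if some Accept/Reject pair would then sit in one state with the same input left (inseparable). If every existing state is out, open a new one.
a: 0a undefined. 0a->0: ok.
b: 0b undefined. 0b->0: ok.
c: 0c undefined. 0c->0: no, baaab/aabaac meet in 0. Open state 1: 0c->1.
cc: 1c undefined. 1c->0: ok.
abca: 1a undefined. 1a->0: ok.
abaacb: 1b undefined. 1b->0: ok.
All examples now run through 2 states with every (state, symbol) defined. Accept strings end in {0}, Reject strings end in {1}; accept={0}.

states=2 start=0 accept={0} delta: 0a->0 0b->0 0c->1 1a->0 1b->0 1c->0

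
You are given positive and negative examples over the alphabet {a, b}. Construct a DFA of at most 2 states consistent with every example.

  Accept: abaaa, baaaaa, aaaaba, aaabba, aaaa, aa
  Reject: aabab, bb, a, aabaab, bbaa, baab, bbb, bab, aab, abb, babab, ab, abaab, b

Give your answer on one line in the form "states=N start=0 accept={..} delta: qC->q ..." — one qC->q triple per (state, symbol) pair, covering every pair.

Grow the machine one transition at a time. Run the examples from 0; the earliest place one falls off (shortest prefix, ties alphabetical) gets sent to the lowest-numbered state that keeps every Accept/Reject pair distinguishable — a pair clashes when both reach the same state with identical unread suffix — and to a fresh state only if none does.
a: 0a undefined. 0a->0: no, aaaa/a meet in 0. Open state 1: 0a->1.
b: 0b undefined. 0b->0: no, aa/bbaa meet in 1 with "a" left. 0b->1: ok.
aa: 1a undefined. 1a->0: ok.
ab: 1b undefined. 1b->0: no, abaaa/aabab meet in 1. 1b->1: ok.
All examples now run through 2 states with every (state, symbol) defined. Accept strings end in {0}, Reject strings end in {1}; accept={0}.

states=2 start=0 accept={0} delta: 0a->1 0b->1 1a->0 1b->1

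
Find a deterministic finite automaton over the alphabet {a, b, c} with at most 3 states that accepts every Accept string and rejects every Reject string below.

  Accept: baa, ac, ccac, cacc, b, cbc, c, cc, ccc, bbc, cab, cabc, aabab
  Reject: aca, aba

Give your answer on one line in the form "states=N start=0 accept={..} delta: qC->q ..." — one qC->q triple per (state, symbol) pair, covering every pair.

states=3 start=0 accept={0,1} delta: 0a->0 0b->1 0c->1 1a->2 1b->0 1c->0 2a->0 2b->0 2c->0

Grow the machine one transition at a time. Run the examples from 0; the earliest place one falls off (shortest prefix, ties alphabetical) gets sent to the lowest-numbered state that keeps every Accept/Reject pair distinguishable — a pair clashes when both reach the same state with identical unread suffix — and to a fresh state only if none does.
a: 0a undefined. 0a->0: ok.
b: 0b undefined. 0b->0: no, baa/aba meet in 0. Open state 1: 0b->1.
c: 0c undefined. 0c->0: no, ac/aca meet in 0. 0c->1: ok.
ba: 1a undefined. 1a->0: no, baa/aca meet in 0. 1a->1: no, baa/aca meet in 1. Open state 2: 1a->2.
bb: 1b undefined. 1b->0: ok.
cc: 1c undefined. 1c->0: ok.
baa: 2a undefined. 2a->0: ok.
cab: 2b undefined. 2b->0: ok.
cac: 2c undefined. 2c->0: ok.
All examples now run through 3 states with every (state, symbol) defined. Accept strings end in {0,1}, Reject strings end in {2}; accept={0,1}.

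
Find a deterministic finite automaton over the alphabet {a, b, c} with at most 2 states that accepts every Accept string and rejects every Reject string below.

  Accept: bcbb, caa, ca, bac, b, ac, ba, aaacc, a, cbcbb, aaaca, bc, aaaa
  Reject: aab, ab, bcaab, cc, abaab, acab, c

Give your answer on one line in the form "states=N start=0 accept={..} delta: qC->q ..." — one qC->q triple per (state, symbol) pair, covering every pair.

Grow the machine one transition at a time. Run the examples from 0; the earliest place one falls off (shortest prefix, ties alphabetical) gets sent to the lowest-numbered state that keeps every Accept/Reject pair distinguishable — a pair clashes when both reach the same state with identical unread suffix — and to a fresh state only if none does.
a: 0a undefined. 0a->0: no, b/aab meet in 0 with "b" left. Open state 1: 0a->1.
b: 0b undefined. 0b->0: no, bc/c meet in 0 with "c" left. 0b->1: ok.
c: 0c undefined. 0c->0: ok.
aa: 1a undefined. 1a->0: no, caa/cc meet in 0. 1a->1: ok.
ab: 1b undefined. 1b->0: ok.
ac: 1c undefined. 1c->0: no, bcbb/aab meet in 0. 1c->1: ok.
All examples now run through 2 states with every (state, symbol) defined. Accept strings end in {1}, Reject strings end in {0}; accept={1}.

states=2 start=0 accept={1} delta: 0a->1 0b->1 0c->0 1a->1 1b->0 1c->1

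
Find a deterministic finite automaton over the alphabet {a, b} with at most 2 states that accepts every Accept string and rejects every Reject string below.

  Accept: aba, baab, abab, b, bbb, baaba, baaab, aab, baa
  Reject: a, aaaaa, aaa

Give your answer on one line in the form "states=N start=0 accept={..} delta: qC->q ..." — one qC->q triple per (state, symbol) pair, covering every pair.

State merging on the prefix tree: take the shortest (then alphabetical) example prefix whose next move is undefined and point that move at state 0, else 1, else 2, ...; a target is out if some Accept/Reject pair would then sit in one state with the same input left (inseparable). If every existing state is out, open a new one.
a: 0a undefined. 0a->0: ok.
b: 0b undefined. 0b->0: no, aba/a meet in 0. Open state 1: 0b->1.
ba: 1a undefined. 1a->0: no, aba/a meet in 0. 1a->1: ok.
bb: 1b undefined. 1b->0: no, baab/a meet in 0. 1b->1: ok.
All examples now run through 2 states with every (state, symbol) defined. Accept strings end in {1}, Reject strings end in {0}; accept={1}.

states=2 start=0 accept={1} delta: 0a->0 0b->1 1a->1 1b->1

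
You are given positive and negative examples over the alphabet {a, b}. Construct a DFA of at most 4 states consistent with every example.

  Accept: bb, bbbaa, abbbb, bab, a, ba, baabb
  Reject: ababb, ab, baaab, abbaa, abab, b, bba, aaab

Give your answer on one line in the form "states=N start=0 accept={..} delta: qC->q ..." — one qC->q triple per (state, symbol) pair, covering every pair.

Fold the examples into a partial DFA from state 0: repeatedly fix the first undefined (state, symbol) met by the shortest-then-alphabetical prefix, trying targets in increasing order and rejecting any under which an Accept and a Reject string meet in one state with the same remainder; add a state when all current targets are rejected. Accepting states are where Accept strings end.
a: 0a undefined. 0a->0: no, bab/abab meet in 0 with "bab" left. Open state 1: 0a->1.
b: 0b undefined. 0b->0: no, bb/b meet in 0. 0b->1: no, bb/ab meet in 1 with "b" left. Open state 2: 0b->2.
aa: 1a undefined. 1a->0: ok.
ab: 1b undefined. 1b->0: ok.
ba: 2a undefined. 2a->0: no, bab/ababb meet in 2. 2a->1: no, bab/ab meet in 0. 2a->2: no, bb/baaab meet in 2 with "b" left. Open state 3: 2a->3.
bb: 2b undefined. 2b->0: no, bb/ab meet in 0. 2b->1: no, bbbaa/ab meet in 0. 2b->2: no, bb/ababb meet in 2. 2b->3: ok.
baa: 3a undefined. 3a->0: ok.
bab: 3b undefined. 3b->0: no, bbbaa/ab meet in 0. 3b->1: ok.
All examples now run through 4 states with every (state, symbol) defined. Accept strings end in {1,3}, Reject strings end in {0,2}; accept={1,3}.

states=4 start=0 accept={1,3} delta: 0a->1 0b->2 1a->0 1b->0 2a->3 2b->3 3a->0 3b->1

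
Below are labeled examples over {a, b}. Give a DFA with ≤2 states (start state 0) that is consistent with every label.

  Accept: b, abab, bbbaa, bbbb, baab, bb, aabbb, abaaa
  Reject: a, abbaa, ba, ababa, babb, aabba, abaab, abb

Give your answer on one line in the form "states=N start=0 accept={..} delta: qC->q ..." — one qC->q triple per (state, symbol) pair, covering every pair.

states=2 start=0 accept={0} delta: 0a->1 0b->0 1a->0 1b->1

Grow the machine one transition at a time. Run the examples from 0; the earliest place one falls off (shortest prefix, ties alphabetical) gets sent to the lowest-numbered state that keeps every Accept/Reject pair distinguishable — a pair clashes when both reach the same state with identical unread suffix — and to a fresh state only if none does.
a: 0a undefined. 0a->0: no, baab/abaab meet in 0 with "baab" left. Open state 1: 0a->1.
b: 0b undefined. 0b->0: ok.
aa: 1a undefined. 1a->0: ok.
ab: 1b undefined. 1b->0: no, b/abbaa meet in 0. 1b->1: ok.
All examples now run through 2 states with every (state, symbol) defined. Accept strings end in {0}, Reject strings end in {1}; accept={0}.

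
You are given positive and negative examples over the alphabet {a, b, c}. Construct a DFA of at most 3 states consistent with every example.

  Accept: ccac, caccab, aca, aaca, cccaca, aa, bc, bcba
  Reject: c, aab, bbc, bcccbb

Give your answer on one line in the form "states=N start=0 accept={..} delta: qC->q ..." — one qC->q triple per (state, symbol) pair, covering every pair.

states=3 start=0 accept={0,2} delta: 0a->0 0b->1 0c->1 1a->0 1b->0 1c->2 2a->1 2b->0 2c->0

Grow the machine one transition at a time. Run the examples from 0; the earliest place one falls off (shortest prefix, ties alphabetical) gets sent to the lowest-numbered state that keeps every Accept/Reject pair distinguishable — a pair clashes when both reach the same state with identical unread suffix — and to a fresh state only if none does.
a: 0a undefined. 0a->0: ok.
b: 0b undefined. 0b->0: no, aa/aab meet in 0. Open state 1: 0b->1.
c: 0c undefined. 0c->0: no, ccac/c meet in 0. 0c->1: ok.
bb: 1b undefined. 1b->0: ok.
bc: 1c undefined. 1c->0: no, ccac/c meet in 1. 1c->1: no, bc/c meet in 1. Open state 2: 1c->2.
ca: 1a undefined. 1a->0: ok.
bcb: 2b undefined. 2b->0: ok.
bcc: 2c undefined. 2c->0: ok.
cca: 2a undefined. 2a->0: no, ccac/c meet in 1. 2a->1: ok.
All examples now run through 3 states with every (state, symbol) defined. Accept strings end in {0,2}, Reject strings end in {1}; accept={0,2}.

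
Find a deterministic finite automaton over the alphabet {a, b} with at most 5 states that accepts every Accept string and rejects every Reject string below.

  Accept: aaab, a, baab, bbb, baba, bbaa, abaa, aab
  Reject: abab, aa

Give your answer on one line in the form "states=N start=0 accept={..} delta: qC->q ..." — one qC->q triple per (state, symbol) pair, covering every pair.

Grow the machine one transition at a time. Run the examples from 0; the earliest place one falls off (shortest prefix, ties alphabetical) gets sent to the lowest-numbered state that keeps every Accept/Reject pair distinguishable — a pair clashes when both reach the same state with identical unread suffix — and to a fresh state only if none does.
a: 0a undefined. 0a->0: no, a/aa meet in 0. Open state 1: 0a->1.
b: 0b undefined. 0b->0: no, bbaa/aa meet in 1 with "a" left. 0b->1: ok.
aa: 1a undefined. 1a->0: no, baba/aa meet in 0. 1a->1: no, a/aa meet in 1. Open state 2: 1a->2.
ab: 1b undefined. 1b->0: no, bbaa/aa meet in 2. 1b->1: no, aab/abab meet in 2 with "b" left. 1b->2: no, aaab/abab meet in 2 with "ab" left. Open state 3: 1b->3.
aaa: 2a undefined. 2a->0: ok.
aab: 2b undefined. 2b->0: ok.
aba: 3a undefined. 3a->0: no, aaab/abab meet in 1. 3a->1: no, bbaa/aa meet in 2. 3a->2: no, bbaa/abab meet in 0. 3a->3: no, bbb/abab meet in 3 with "b" left. Open state 4: 3a->4.
bbb: 3b undefined. 3b->0: ok.
abaa: 4a undefined. 4a->0: ok.
abab: 4b undefined. 4b->0: no, bbb/abab meet in 0. 4b->1: no, aaab/abab meet in 1. 4b->2: ok.
All examples now run through 5 states with every (state, symbol) defined. Accept strings end in {0,1}, Reject strings end in {2}; accept={0,1}.

states=5 start=0 accept={0,1} delta: 0a->1 0b->1 1a->2 1b->3 2a->0 2b->0 3a->4 3b->0 4a->0 4b->2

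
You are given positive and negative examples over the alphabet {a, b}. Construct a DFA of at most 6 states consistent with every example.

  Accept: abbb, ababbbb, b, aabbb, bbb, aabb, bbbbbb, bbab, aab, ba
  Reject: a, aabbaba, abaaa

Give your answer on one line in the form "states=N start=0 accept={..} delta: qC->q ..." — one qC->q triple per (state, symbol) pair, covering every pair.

states=3 start=0 accept={1,2} delta: 0a->0 0b->1 1a->2 1b->1 2a->0 2b->2

Fold the examples into a partial DFA from state 0: repeatedly fix the first undefined (state, symbol) met by the shortest-then-alphabetical prefix, trying targets in increasing order and rejecting any under which an Accept and a Reject string meet in one state with the same remainder; add a state when all current targets are rejected. Accepting states are where Accept strings end.
a: 0a undefined. 0a->0: ok.
b: 0b undefined. 0b->0: no, abbb/a meet in 0. Open state 1: 0b->1.
ba: 1a undefined. 1a->0: no, ba/a meet in 0. 1a->1: no, b/abaaa meet in 1. Open state 2: 1a->2.
bb: 1b undefined. 1b->0: no, aabb/a meet in 0. 1b->1: ok.
abaa: 2a undefined. 2a->0: ok.
abab: 2b undefined. 2b->0: no, bbab/a meet in 0. 2b->1: no, ba/aabbaba meet in 2. 2b->2: ok.
All examples now run through 3 states with every (state, symbol) defined. Accept strings end in {1,2}, Reject strings end in {0}; accept={1,2}.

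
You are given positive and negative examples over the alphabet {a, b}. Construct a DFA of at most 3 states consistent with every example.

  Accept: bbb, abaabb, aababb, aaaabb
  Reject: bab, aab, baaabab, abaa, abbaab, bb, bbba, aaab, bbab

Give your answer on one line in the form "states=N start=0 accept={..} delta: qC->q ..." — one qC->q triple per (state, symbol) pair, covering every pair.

states=3 start=0 accept={0} delta: 0a->1 0b->1 1a->1 1b->2 2a->1 2b->0

Grow the machine one transition at a time. Run the examples from 0; the earliest place one falls off (shortest prefix, ties alphabetical) gets sent to the lowest-numbered state that keeps every Accept/Reject pair distinguishable — a pair clashes when both reach the same state with identical unread suffix — and to a fresh state only if none does.
a: 0a undefined. 0a->0: no, aaaabb/bb meet in 0 with "bb" left. Open state 1: 0a->1.
b: 0b undefined. 0b->0: no, bbb/bb meet in 0. 0b->1: ok.
aa: 1a undefined. 1a->0: no, aababb/bb meet in 1 with "b" left. 1a->1: ok.
ab: 1b undefined. 1b->0: no, bbb/abaa meet in 1. 1b->1: no, bbb/bab meet in 1. Open state 2: 1b->2.
aba: 2a undefined. 2a->0: no, aababb/bab meet in 2. 2a->1: ok.
abb: 2b undefined. 2b->0: ok.
All examples now run through 3 states with every (state, symbol) defined. Accept strings end in {0}, Reject strings end in {1,2}; accept={0}.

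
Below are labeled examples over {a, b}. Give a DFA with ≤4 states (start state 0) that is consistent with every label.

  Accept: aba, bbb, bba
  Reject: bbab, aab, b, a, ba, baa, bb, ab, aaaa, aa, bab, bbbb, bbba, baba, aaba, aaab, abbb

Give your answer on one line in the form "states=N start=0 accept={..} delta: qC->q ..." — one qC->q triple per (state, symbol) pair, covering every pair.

Grow the machine one transition at a time. Run the examples from 0; the earliest place one falls off (shortest prefix, ties alphabetical) gets sent to the lowest-numbered state that keeps every Accept/Reject pair distinguishable — a pair clashes when both reach the same state with identical unread suffix — and to a fresh state only if none does.
a: 0a undefined. 0a->0: no, aba/ba meet in 0 with "ba" left. Open state 1: 0a->1.
b: 0b undefined. 0b->0: no, aba/baba meet in 1 with "ba" left. 0b->1: ok.
aa: 1a undefined. 1a->0: ok.
ab: 1b undefined. 1b->0: no, aba/aab meet in 1. 1b->1: no, aba/ba meet in 0. Open state 2: 1b->2.
aba: 2a undefined. 2a->0: no, aba/ba meet in 0. 2a->1: no, aba/aab meet in 1. 2a->2: no, aba/bb meet in 2. Open state 3: 2a->3.
abb: 2b undefined. 2b->0: no, bbb/ba meet in 0. 2b->1: no, bbb/aab meet in 1. 2b->2: no, aba/bbba meet in 3. 2b->3: ok.
abbb: 3b undefined. 3b->0: ok.
bbba: 3a undefined. 3a->0: ok.
All examples now run through 4 states with every (state, symbol) defined. Accept strings end in {3}, Reject strings end in {0,1,2}; accept={3}.

states=4 start=0 accept={3} delta: 0a->1 0b->1 1a->0 1b->2 2a->3 2b->3 3a->0 3b->0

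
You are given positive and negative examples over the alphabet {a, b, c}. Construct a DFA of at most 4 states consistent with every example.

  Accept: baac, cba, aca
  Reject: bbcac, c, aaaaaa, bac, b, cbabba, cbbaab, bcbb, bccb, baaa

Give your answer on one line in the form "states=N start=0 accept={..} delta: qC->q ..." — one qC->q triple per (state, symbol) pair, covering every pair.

Fold the examples into a partial DFA from state 0: repeatedly fix the first undefined (state, symbol) met by the shortest-then-alphabetical prefix, trying targets in increasing order and rejecting any under which an Accept and a Reject string meet in one state with the same remainder; add a state when all current targets are rejected. Accepting states are where Accept strings end.
a: 0a undefined. 0a->0: ok.
b: 0b undefined. 0b->0: no, baac/c meet in 0 with "c" left. Open state 1: 0b->1.
c: 0c undefined. 0c->0: no, aca/c meet in 0. 0c->1: ok.
ba: 1a undefined. 1a->0: no, baac/c meet in 1. 1a->1: no, baac/bac meet in 1 with "c" left. Open state 2: 1a->2.
bb: 1b undefined. 1b->0: no, cba/aaaaaa meet in 0. 1b->1: ok.
bc: 1c undefined. 1c->0: ok.
baa: 2a undefined. 2a->0: no, baac/bbcac meet in 1. 2a->1: no, baac/aaaaaa meet in 0. 2a->2: no, baac/bac meet in 2 with "c" left. Open state 3: 2a->3.
bac: 2c undefined. 2c->0: ok.
baaa: 3a undefined. 3a->0: ok.
baac: 3c undefined. 3c->0: no, baac/aaaaaa meet in 0. 3c->1: no, baac/bbcac meet in 1. 3c->2: ok.
cbab: 2b undefined. 2b->0: no, baac/cbabba meet in 2. 2b->1: no, baac/cbabba meet in 2. 2b->2: ok.
cbbaab: 3b undefined. 3b->0: ok.
All examples now run through 4 states with every (state, symbol) defined. Accept strings end in {2}, Reject strings end in {0,1,3}; accept={2}.

states=4 start=0 accept={2} delta: 0a->0 0b->1 0c->1 1a->2 1b->1 1c->0 2a->3 2b->2 2c->0 3a->0 3b->0 3c->2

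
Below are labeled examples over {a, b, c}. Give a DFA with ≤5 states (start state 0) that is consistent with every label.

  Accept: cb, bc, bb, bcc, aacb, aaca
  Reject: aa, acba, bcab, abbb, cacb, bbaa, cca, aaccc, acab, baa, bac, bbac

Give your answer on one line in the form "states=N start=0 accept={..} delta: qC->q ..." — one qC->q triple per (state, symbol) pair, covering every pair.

states=5 start=0 accept={1,3} delta: 0a->0 0b->1 0c->2 1a->0 1b->3 1c->3 2a->3 2b->1 2c->0 3a->4 3b->0 3c->3 4a->0 4b->0 4c->0

Grow the machine one transition at a time. Run the examples from 0; the earliest place one falls off (shortest prefix, ties alphabetical) gets sent to the lowest-numbered state that keeps every Accept/Reject pair distinguishable — a pair clashes when both reach the same state with identical unread suffix — and to a fresh state only if none does.
a: 0a undefined. 0a->0: ok.
b: 0b undefined. 0b->0: no, bc/bac meet in 0 with "c" left. Open state 1: 0b->1.
c: 0c undefined. 0c->0: no, cb/cacb meet in 1. 0c->1: no, bcc/aaccc meet in 1 with "cc" left. Open state 2: 0c->2.
ba: 1a undefined. 1a->0: ok.
bb: 1b undefined. 1b->0: no, bb/aa meet in 0. 1b->1: no, bb/abbb meet in 1. 1b->2: no, cb/abbb meet in 2 with "b" left. Open state 3: 1b->3.
bc: 1c undefined. 1c->0: no, bc/aa meet in 0. 1c->1: no, bc/bcab meet in 1. 1c->2: no, bc/bac meet in 2. 1c->3: ok.
ca: 2a undefined. 2a->0: no, cb/cacb meet in 2 with "b" left. 2a->1: no, bc/acab meet in 3. 2a->2: no, cb/acab meet in 2 with "b" left. 2a->3: ok.
cb: 2b undefined. 2b->0: no, cb/aa meet in 0. 2b->1: ok.
cc: 2c undefined. 2c->0: ok.
bba: 3a undefined. 3a->0: no, cb/bcab meet in 1. 3a->1: no, bc/bcab meet in 3. 3a->2: no, cb/bcab meet in 1. 3a->3: no, bc/bbaa meet in 3. Open state 4: 3a->4.
bcc: 3c undefined. 3c->0: no, cb/cacb meet in 1. 3c->1: no, bc/cacb meet in 3. 3c->2: no, cb/cacb meet in 1. 3c->3: ok.
abbb: 3b undefined. 3b->0: ok.
bbaa: 4a undefined. 4a->0: ok.
bbac: 4c undefined. 4c->0: ok.
bcab: 4b undefined. 4b->0: ok.
All examples now run through 5 states with every (state, symbol) defined. Accept strings end in {1,3}, Reject strings end in {0,2}; accept={1,3}.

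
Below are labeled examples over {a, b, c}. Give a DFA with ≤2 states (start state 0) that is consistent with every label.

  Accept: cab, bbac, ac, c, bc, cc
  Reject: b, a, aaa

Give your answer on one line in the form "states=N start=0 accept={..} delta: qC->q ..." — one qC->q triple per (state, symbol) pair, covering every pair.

states=2 start=0 accept={1} delta: 0a->0 0b->0 0c->1 1a->1 1b->1 1c->1

Fold the examples into a partial DFA from state 0: repeatedly fix the first undefined (state, symbol) met by the shortest-then-alphabetical prefix, trying targets in increasing order and rejecting any under which an Accept and a Reject string meet in one state with the same remainder; add a state when all current targets are rejected. Accepting states are where Accept strings end.
a: 0a undefined. 0a->0: ok.
b: 0b undefined. 0b->0: ok.
c: 0c undefined. 0c->0: no, cab/b meet in 0. Open state 1: 0c->1.
ca: 1a undefined. 1a->0: no, cab/b meet in 0. 1a->1: ok.
cc: 1c undefined. 1c->0: no, cc/b meet in 0. 1c->1: ok.
cab: 1b undefined. 1b->0: no, cab/b meet in 0. 1b->1: ok.
All examples now run through 2 states with every (state, symbol) defined. Accept strings end in {1}, Reject strings end in {0}; accept={1}.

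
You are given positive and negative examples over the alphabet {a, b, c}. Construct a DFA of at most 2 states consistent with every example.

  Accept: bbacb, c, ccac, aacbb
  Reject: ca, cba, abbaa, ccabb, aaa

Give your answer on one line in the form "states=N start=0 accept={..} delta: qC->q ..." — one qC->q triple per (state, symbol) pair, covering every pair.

State merging on the prefix tree: take the shortest (then alphabetical) example prefix whose next move is undefined and point that move at state 0, else 1, else 2, ...; a target is out if some Accept/Reject pair would then sit in one state with the same input left (inseparable). If every existing state is out, open a new one.
a: 0a undefined. 0a->0: ok.
b: 0b undefined. 0b->0: ok.
c: 0c undefined. 0c->0: no, bbacb/ca meet in 0. Open state 1: 0c->1.
ca: 1a undefined. 1a->0: ok.
cb: 1b undefined. 1b->0: no, bbacb/ca meet in 0. 1b->1: ok.
cc: 1c undefined. 1c->0: ok.
All examples now run through 2 states with every (state, symbol) defined. Accept strings end in {1}, Reject strings end in {0}; accept={1}.

states=2 start=0 accept={1} delta: 0a->0 0b->0 0c->1 1a->0 1b->1 1c->0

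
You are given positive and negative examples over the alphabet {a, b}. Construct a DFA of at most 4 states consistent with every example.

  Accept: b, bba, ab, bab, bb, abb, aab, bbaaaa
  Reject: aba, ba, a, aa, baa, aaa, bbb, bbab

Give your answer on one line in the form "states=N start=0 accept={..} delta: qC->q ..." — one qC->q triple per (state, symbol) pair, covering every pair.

State merging on the prefix tree: take the shortest (then alphabetical) example prefix whose next move is undefined and point that move at state 0, else 1, else 2, ...; a target is out if some Accept/Reject pair would then sit in one state with the same input left (inseparable). If every existing state is out, open a new one.
a: 0a undefined. 0a->0: ok.
b: 0b undefined. 0b->0: no, b/aba meet in 0. Open state 1: 0b->1.
ba: 1a undefined. 1a->0: ok.
bb: 1b undefined. 1b->0: no, b/bbb meet in 1. 1b->1: no, b/bbb meet in 1. Open state 2: 1b->2.
bba: 2a undefined. 2a->0: no, b/bbab meet in 1. 2a->1: no, bb/bbab meet in 2. 2a->2: ok.
bbb: 2b undefined. 2b->0: ok.
All examples now run through 3 states with every (state, symbol) defined. Accept strings end in {1,2}, Reject strings end in {0}; accept={1,2}.

states=3 start=0 accept={1,2} delta: 0a->0 0b->1 1a->0 1b->2 2a->2 2b->0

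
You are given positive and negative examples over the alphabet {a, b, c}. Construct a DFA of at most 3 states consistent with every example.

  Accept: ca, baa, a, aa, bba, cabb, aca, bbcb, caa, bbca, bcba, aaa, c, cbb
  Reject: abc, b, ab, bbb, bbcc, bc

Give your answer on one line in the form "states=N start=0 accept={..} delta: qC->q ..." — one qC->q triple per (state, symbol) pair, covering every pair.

Grow the machine one transition at a time. Run the examples from 0; the earliest place one falls off (shortest prefix, ties alphabetical) gets sent to the lowest-numbered state that keeps every Accept/Reject pair distinguishable — a pair clashes when both reach the same state with identical unread suffix — and to a fresh state only if none does.
a: 0a undefined. 0a->0: ok.
b: 0b undefined. 0b->0: no, baa/b meet in 0. Open state 1: 0b->1.
c: 0c undefined. 0c->0: ok.
ba: 1a undefined. 1a->0: ok.
bb: 1b undefined. 1b->0: no, ca/bbcc meet in 0. 1b->1: no, cabb/b meet in 1. Open state 2: 1b->2.
bc: 1c undefined. 1c->0: no, ca/abc meet in 0. 1c->1: ok.
bba: 2a undefined. 2a->0: ok.
bbb: 2b undefined. 2b->0: no, ca/bbb meet in 0. 2b->1: ok.
bbc: 2c undefined. 2c->0: no, ca/bbcc meet in 0. 2c->1: ok.
All examples now run through 3 states with every (state, symbol) defined. Accept strings end in {0,2}, Reject strings end in {1}; accept={0,2}.

states=3 start=0 accept={0,2} delta: 0a->0 0b->1 0c->0 1a->0 1b->2 1c->1 2a->0 2b->1 2c->1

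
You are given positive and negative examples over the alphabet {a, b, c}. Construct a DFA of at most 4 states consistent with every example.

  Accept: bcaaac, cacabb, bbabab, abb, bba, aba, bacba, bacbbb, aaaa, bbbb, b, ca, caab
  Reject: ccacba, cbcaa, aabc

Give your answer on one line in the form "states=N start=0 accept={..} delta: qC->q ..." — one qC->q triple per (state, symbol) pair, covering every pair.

State merging on the prefix tree: take the shortest (then alphabetical) example prefix whose next move is undefined and point that move at state 0, else 1, else 2, ...; a target is out if some Accept/Reject pair would then sit in one state with the same input left (inseparable). If every existing state is out, open a new one.
a: 0a undefined. 0a->0: ok.
b: 0b undefined. 0b->0: ok.
c: 0c undefined. 0c->0: no, bcaaac/ccacba meet in 0. Open state 1: 0c->1.
ca: 1a undefined. 1a->0: no, bcaaac/aabc meet in 1. 1a->1: no, ca/aabc meet in 1. Open state 2: 1a->2.
cb: 1b undefined. 1b->0: ok.
cc: 1c undefined. 1c->0: no, bbabab/ccacba meet in 0. 1c->1: ok.
caa: 2a undefined. 2a->0: no, bcaaac/aabc meet in 1. 2a->1: ok.
cac: 2c undefined. 2c->0: no, bcaaac/ccacba meet in 0. 2c->1: no, bcaaac/cbcaa meet in 1. 2c->2: ok.
ccacb: 2b undefined. 2b->0: no, cacabb/ccacba meet in 0. 2b->1: no, bcaaac/ccacba meet in 2. 2b->2: ok.
All examples now run through 3 states with every (state, symbol) defined. Accept strings end in {0,2}, Reject strings end in {1}; accept={0,2}.

states=3 start=0 accept={0,2} delta: 0a->0 0b->0 0c->1 1a->2 1b->0 1c->1 2a->1 2b->2 2c->2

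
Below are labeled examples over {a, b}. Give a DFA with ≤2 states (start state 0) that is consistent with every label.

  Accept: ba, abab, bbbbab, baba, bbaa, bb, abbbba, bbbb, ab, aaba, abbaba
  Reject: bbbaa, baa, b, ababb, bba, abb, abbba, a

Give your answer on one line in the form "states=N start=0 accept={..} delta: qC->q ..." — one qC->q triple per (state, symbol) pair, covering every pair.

states=2 start=0 accept={0} delta: 0a->1 0b->1 1a->0 1b->0

State merging on the prefix tree: take the shortest (then alphabetical) example prefix whose next move is undefined and point that move at state 0, else 1, else 2, ...; a target is out if some Accept/Reject pair would then sit in one state with the same input left (inseparable). If every existing state is out, open a new one.
a: 0a undefined. 0a->0: no, bb/abb meet in 0 with "bb" left. Open state 1: 0a->1.
b: 0b undefined. 0b->0: no, ba/bba meet in 1. 0b->1: ok.
aa: 1a undefined. 1a->0: ok.
ab: 1b undefined. 1b->0: ok.
All examples now run through 2 states with every (state, symbol) defined. Accept strings end in {0}, Reject strings end in {1}; accept={0}.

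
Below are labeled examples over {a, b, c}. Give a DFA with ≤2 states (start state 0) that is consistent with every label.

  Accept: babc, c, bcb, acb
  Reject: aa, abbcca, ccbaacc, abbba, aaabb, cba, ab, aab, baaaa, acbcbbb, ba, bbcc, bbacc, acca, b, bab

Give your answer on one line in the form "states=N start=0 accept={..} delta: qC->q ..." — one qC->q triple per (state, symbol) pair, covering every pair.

states=2 start=0 accept={1} delta: 0a->0 0b->0 0c->1 1a->0 1b->1 1c->0

Fold the examples into a partial DFA from state 0: repeatedly fix the first undefined (state, symbol) met by the shortest-then-alphabetical prefix, trying targets in increasing order and rejecting any under which an Accept and a Reject string meet in one state with the same remainder; add a state when all current targets are rejected. Accepting states are where Accept strings end.
a: 0a undefined. 0a->0: ok.
b: 0b undefined. 0b->0: ok.
c: 0c undefined. 0c->0: no, babc/aa meet in 0. Open state 1: 0c->1.
cb: 1b undefined. 1b->0: no, bcb/aa meet in 0. 1b->1: ok.
cc: 1c undefined. 1c->0: ok.
cba: 1a undefined. 1a->0: ok.
All examples now run through 2 states with every (state, symbol) defined. Accept strings end in {1}, Reject strings end in {0}; accept={1}.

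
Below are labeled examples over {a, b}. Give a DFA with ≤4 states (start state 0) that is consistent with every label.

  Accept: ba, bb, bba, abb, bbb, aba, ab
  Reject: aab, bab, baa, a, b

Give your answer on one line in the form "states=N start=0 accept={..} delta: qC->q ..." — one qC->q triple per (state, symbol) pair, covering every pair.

states=3 start=0 accept={0,2} delta: 0a->1 0b->1 1a->0 1b->2 2a->0 2b->0

State merging on the prefix tree: take the shortest (then alphabetical) example prefix whose next move is undefined and point that move at state 0, else 1, else 2, ...; a target is out if some Accept/Reject pair would then sit in one state with the same input left (inseparable). If every existing state is out, open a new one.
a: 0a undefined. 0a->0: no, ab/aab meet in 0 with "b" left. Open state 1: 0a->1.
b: 0b undefined. 0b->0: no, ba/a meet in 1. 0b->1: ok.
aa: 1a undefined. 1a->0: ok.
ab: 1b undefined. 1b->0: no, bba/aab meet in 1. 1b->1: no, bb/aab meet in 1. Open state 2: 1b->2.
aba: 2a undefined. 2a->0: ok.
abb: 2b undefined. 2b->0: ok.
All examples now run through 3 states with every (state, symbol) defined. Accept strings end in {0,2}, Reject strings end in {1}; accept={0,2}.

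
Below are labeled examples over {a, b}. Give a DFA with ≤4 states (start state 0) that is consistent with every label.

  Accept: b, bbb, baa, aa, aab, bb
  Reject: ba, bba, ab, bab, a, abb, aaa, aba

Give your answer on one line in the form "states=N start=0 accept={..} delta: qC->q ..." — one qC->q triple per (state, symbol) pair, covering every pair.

State merging on the prefix tree: take the shortest (then alphabetical) example prefix whose next move is undefined and point that move at state 0, else 1, else 2, ...; a target is out if some Accept/Reject pair would then sit in one state with the same input left (inseparable). If every existing state is out, open a new one.
a: 0a undefined. 0a->0: no, b/ab meet in 0 with "b" left. Open state 1: 0a->1.
b: 0b undefined. 0b->0: ok.
aa: 1a undefined. 1a->0: ok.
ab: 1b undefined. 1b->0: no, b/ab meet in 0. 1b->1: no, b/aba meet in 0. Open state 2: 1b->2.
aba: 2a undefined. 2a->0: no, b/aba meet in 0. 2a->1: ok.
abb: 2b undefined. 2b->0: no, b/abb meet in 0. 2b->1: ok.
All examples now run through 3 states with every (state, symbol) defined. Accept strings end in {0}, Reject strings end in {1,2}; accept={0}.

states=3 start=0 accept={0} delta: 0a->1 0b->0 1a->0 1b->2 2a->1 2b->1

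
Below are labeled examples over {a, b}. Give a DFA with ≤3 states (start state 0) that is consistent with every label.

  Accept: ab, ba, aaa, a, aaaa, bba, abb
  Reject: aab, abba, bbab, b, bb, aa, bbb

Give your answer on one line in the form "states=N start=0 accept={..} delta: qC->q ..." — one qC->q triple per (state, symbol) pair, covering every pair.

Grow the machine one transition at a time. Run the examples from 0; the earliest place one falls off (shortest prefix, ties alphabetical) gets sent to the lowest-numbered state that keeps every Accept/Reject pair distinguishable — a pair clashes when both reach the same state with identical unread suffix — and to a fresh state only if none does.
a: 0a undefined. 0a->0: no, ab/aab meet in 0 with "b" left. Open state 1: 0a->1.
b: 0b undefined. 0b->0: no, ab/bbab meet in 1 with "b" left. 0b->1: no, ab/bb meet in 1 with "b" left. Open state 2: 0b->2.
aa: 1a undefined. 1a->0: no, aaaa/aa meet in 0. 1a->1: no, ab/aab meet in 1 with "b" left. 1a->2: ok.
ab: 1b undefined. 1b->0: no, ba/abba meet in 2 with "a" left. 1b->1: ok.
ba: 2a undefined. 2a->0: ok.
bb: 2b undefined. 2b->0: no, ab/bbab meet in 1. 2b->1: no, ab/aab meet in 1. 2b->2: ok.
All examples now run through 3 states with every (state, symbol) defined. Accept strings end in {0,1}, Reject strings end in {2}; accept={0,1}.

states=3 start=0 accept={0,1} delta: 0a->1 0b->2 1a->2 1b->1 2a->0 2b->2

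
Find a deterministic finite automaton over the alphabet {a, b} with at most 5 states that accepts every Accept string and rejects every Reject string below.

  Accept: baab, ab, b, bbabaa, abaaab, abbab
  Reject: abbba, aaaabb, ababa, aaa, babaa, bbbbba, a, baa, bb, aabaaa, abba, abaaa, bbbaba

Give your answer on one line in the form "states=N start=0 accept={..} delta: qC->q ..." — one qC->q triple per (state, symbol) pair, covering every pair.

states=5 start=0 accept={1,3} delta: 0a->0 0b->1 1a->0 1b->2 2a->2 2b->3 3a->4 3b->0 4a->1 4b->0

State merging on the prefix tree: take the shortest (then alphabetical) example prefix whose next move is undefined and point that move at state 0, else 1, else 2, ...; a target is out if some Accept/Reject pair would then sit in one state with the same input left (inseparable). If every existing state is out, open a new one.
a: 0a undefined. 0a->0: ok.
b: 0b undefined. 0b->0: no, baab/abbba meet in 0. Open state 1: 0b->1.
ba: 1a undefined. 1a->0: ok.
bb: 1b undefined. 1b->0: no, bbabaa/abbba meet in 0. 1b->1: no, baab/aaaabb meet in 1. Open state 2: 1b->2.
bba: 2a undefined. 2a->0: no, bbabaa/ababa meet in 0. 2a->1: no, baab/abba meet in 1. 2a->2: ok.
bbb: 2b undefined. 2b->0: no, bbabaa/abbba meet in 0. 2b->1: no, bbabaa/abbba meet in 0. 2b->2: no, bbabaa/abbba meet in 2. Open state 3: 2b->3.
bbba: 3a undefined. 3a->0: no, bbabaa/abbba meet in 0. 3a->1: no, baab/abbba meet in 1. 3a->2: no, bbabaa/abbba meet in 2. 3a->3: no, bbabaa/abbba meet in 3. Open state 4: 3a->4.
bbbb: 3b undefined. 3b->0: ok.
bbbab: 4b undefined. 4b->0: ok.
bbabaa: 4a undefined. 4a->0: no, bbabaa/ababa meet in 0. 4a->1: ok.
All examples now run through 5 states with every (state, symbol) defined. Accept strings end in {1,3}, Reject strings end in {0,2,4}; accept={1,3}.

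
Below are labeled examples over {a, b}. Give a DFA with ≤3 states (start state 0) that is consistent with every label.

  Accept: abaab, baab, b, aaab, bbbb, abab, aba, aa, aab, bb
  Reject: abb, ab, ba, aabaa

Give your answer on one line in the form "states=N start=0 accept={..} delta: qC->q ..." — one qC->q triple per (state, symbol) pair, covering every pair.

states=3 start=0 accept={0,2} delta: 0a->1 0b->0 1a->2 1b->1 2a->0 2b->2

State merging on the prefix tree: take the shortest (then alphabetical) example prefix whose next move is undefined and point that move at state 0, else 1, else 2, ...; a target is out if some Accept/Reject pair would then sit in one state with the same input left (inseparable). If every existing state is out, open a new one.
a: 0a undefined. 0a->0: no, b/ab meet in 0 with "b" left. Open state 1: 0a->1.
b: 0b undefined. 0b->0: ok.
aa: 1a undefined. 1a->0: no, baab/aabaa meet in 0. 1a->1: no, baab/ab meet in 1 with "b" left. Open state 2: 1a->2.
ab: 1b undefined. 1b->0: no, b/abb meet in 0. 1b->1: ok.
aaa: 2a undefined. 2a->0: ok.
aab: 2b undefined. 2b->0: no, aba/aabaa meet in 2. 2b->1: no, abaab/aabaa meet in 0. 2b->2: ok.
All examples now run through 3 states with every (state, symbol) defined. Accept strings end in {0,2}, Reject strings end in {1}; accept={0,2}.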